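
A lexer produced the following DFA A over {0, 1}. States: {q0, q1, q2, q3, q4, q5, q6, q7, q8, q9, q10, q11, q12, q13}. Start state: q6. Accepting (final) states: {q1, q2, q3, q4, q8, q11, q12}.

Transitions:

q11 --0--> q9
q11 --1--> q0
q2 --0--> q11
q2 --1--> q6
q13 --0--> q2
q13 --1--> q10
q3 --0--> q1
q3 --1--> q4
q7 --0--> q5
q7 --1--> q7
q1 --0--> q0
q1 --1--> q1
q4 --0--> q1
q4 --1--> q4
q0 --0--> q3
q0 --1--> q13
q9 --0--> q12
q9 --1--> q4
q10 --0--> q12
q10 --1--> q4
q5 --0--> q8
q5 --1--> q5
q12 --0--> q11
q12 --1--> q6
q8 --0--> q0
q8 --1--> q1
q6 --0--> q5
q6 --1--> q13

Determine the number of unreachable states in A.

Starting at q6 and following transitions, the reachable set is {q0, q1, q2, q3, q4, q5, q6, q8, q9, q10, q11, q12, q13}. That leaves q7 unreachable — 1 in total.

1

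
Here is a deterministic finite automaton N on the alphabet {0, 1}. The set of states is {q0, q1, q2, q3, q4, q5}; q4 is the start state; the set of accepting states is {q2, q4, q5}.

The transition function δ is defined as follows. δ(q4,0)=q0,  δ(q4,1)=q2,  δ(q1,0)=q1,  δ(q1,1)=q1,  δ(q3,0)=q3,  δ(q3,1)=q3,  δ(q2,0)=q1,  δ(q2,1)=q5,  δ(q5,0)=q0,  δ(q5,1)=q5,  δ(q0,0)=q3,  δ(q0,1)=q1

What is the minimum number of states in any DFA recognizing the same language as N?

2

Every state is reachable, so we keep all 6.
Start with accepting vs non-accepting: {q2,q4,q5} | {q0,q1,q3}.
No further refinement is possible. Final partition (2 blocks): {q2,q4,q5} | {q0,q1,q3}.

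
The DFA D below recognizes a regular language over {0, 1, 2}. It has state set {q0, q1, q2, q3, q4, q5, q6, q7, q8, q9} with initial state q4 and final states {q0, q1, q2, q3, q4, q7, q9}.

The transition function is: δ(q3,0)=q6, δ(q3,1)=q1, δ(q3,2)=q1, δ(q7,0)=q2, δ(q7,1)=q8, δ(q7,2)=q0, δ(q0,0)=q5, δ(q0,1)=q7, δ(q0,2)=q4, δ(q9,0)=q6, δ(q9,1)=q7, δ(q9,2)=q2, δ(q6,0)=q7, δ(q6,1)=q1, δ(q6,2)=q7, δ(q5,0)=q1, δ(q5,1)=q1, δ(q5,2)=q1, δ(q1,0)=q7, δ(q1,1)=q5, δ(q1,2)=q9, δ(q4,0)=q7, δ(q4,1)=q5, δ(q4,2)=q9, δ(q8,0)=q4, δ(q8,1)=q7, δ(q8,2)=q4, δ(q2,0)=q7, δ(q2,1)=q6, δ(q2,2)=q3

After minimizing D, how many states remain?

Every state is reachable, so we keep all 10.
Initial partition by acceptance: {q0,q1,q2,q3,q4,q7,q9} | {q5,q6,q8}.
Refine {q0,q1,q2,q3,q4,q7,q9} on symbol 0: members go to different blocks, giving {q1,q2,q4,q7} and {q0,q3,q9}.
Stable partition: {q1,q2,q4,q7} | {q5,q6,q8} | {q0,q3,q9} — 3 equivalence classes.

3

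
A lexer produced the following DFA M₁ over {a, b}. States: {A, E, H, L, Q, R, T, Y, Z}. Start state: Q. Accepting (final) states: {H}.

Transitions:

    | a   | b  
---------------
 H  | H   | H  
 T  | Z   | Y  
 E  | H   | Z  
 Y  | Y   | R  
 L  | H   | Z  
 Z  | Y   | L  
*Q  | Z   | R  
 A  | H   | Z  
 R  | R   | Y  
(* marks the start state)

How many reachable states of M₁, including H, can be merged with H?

Reachable states from the start: {H,L,Q,R,Y,Z}. Unreachable: {A,E,T} — drop them.
P0 = {H} | {L,Q,R,Y,Z}.
On input a, block {L,Q,R,Y,Z} splits into {Q,R,Y,Z} and {L}.
On input b, block {Q,R,Y,Z} splits into {Q,R,Y} and {Z}.
On input a, block {Q,R,Y} splits into {R,Y} and {Q}.
The partition is now stable with 5 blocks: {H} | {R,Y} | {L} | {Z} | {Q}.
State H belongs to the block {H}, which has 1 states.

1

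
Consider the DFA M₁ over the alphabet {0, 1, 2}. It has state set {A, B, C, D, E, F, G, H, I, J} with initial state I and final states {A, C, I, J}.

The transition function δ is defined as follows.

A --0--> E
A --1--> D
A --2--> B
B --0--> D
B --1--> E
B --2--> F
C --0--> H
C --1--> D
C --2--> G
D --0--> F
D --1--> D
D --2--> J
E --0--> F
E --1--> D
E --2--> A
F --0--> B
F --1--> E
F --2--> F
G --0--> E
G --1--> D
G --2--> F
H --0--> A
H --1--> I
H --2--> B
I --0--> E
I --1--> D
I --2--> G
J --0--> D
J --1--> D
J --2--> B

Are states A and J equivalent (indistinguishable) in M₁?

States {C,H} cannot be reached from the start state, so discard them.
P0 = {A,I,J} | {B,D,E,F,G}.
Split {B,D,E,F,G} by δ(·,2) → {B,F,G} and {D,E}.
Split {B,F,G} by δ(·,0) → {B,G} and {F}.
Stable partition: {A,I,J} | {B,G} | {D,E} | {F} — 4 equivalence classes.
A and J lie in the same block of the stable partition, so they are equivalent — no string distinguishes them.

Yes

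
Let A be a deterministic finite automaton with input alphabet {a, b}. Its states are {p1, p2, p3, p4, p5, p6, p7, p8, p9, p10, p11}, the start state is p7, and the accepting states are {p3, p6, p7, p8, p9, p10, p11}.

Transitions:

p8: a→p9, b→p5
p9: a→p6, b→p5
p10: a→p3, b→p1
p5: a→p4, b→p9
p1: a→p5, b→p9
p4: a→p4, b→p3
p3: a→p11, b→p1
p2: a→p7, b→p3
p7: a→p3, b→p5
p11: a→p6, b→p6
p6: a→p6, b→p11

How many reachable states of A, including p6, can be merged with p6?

2

Reachable states from the start: {p1,p3,p4,p5,p6,p7,p9,p11}. Unreachable: {p2,p8,p10} — drop them.
Start with accepting vs non-accepting: {p3,p6,p7,p9,p11} | {p1,p4,p5}.
Split {p3,p6,p7,p9,p11} by δ(·,b) → {p3,p7,p9} and {p6,p11}.
On input a, block {p3,p7,p9} splits into {p3,p9} and {p7}.
The partition is now stable with 4 blocks: {p3,p9} | {p1,p4,p5} | {p6,p11} | {p7}.
The equivalence class containing p6 is {p6,p11}, of size 2.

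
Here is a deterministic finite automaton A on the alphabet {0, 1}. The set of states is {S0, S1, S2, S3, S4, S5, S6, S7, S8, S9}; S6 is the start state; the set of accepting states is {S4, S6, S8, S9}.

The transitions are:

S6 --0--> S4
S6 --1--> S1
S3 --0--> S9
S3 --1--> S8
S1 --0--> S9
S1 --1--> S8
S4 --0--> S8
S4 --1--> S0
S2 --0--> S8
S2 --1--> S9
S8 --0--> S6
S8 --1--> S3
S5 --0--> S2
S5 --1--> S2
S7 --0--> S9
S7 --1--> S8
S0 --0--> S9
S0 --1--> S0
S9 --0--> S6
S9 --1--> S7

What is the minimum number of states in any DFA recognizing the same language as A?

5

States {S2,S5} cannot be reached from the start state, so discard them.
Initial partition by acceptance: {S4,S6,S8,S9} | {S0,S1,S3,S7}.
On input 1, block {S0,S1,S3,S7} splits into {S1,S3,S7} and {S0}.
Split {S4,S6,S8,S9} by δ(·,1) → {S6,S8,S9} and {S4}.
On input 0, block {S6,S8,S9} splits into {S8,S9} and {S6}.
Stable partition: {S8,S9} | {S1,S3,S7} | {S0} | {S4} | {S6} — 5 equivalence classes.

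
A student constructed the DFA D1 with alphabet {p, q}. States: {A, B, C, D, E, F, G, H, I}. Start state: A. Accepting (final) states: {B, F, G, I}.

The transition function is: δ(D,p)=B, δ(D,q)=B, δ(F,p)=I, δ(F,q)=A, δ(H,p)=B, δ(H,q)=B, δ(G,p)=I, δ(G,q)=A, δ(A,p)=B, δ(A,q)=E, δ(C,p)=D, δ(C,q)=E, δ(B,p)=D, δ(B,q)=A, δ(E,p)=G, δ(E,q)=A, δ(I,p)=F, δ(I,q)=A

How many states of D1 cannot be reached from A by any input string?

Starting at A and following transitions, the reachable set is {A, B, D, E, F, G, I}. That leaves C, H unreachable — 2 in total.

2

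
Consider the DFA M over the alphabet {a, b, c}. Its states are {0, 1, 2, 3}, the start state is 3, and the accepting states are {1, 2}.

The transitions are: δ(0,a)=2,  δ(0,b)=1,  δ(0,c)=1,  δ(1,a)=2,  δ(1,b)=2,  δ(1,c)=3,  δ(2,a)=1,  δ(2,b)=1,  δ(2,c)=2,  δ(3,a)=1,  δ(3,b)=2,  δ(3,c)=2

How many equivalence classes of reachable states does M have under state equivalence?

3

Reachable states from the start: {1,2,3}. Unreachable: {0} — drop them.
P0 = {1,2} | {3}.
Refine {1,2} on symbol c: members go to different blocks, giving {1} and {2}.
The partition is now stable with 3 blocks: {1} | {3} | {2}.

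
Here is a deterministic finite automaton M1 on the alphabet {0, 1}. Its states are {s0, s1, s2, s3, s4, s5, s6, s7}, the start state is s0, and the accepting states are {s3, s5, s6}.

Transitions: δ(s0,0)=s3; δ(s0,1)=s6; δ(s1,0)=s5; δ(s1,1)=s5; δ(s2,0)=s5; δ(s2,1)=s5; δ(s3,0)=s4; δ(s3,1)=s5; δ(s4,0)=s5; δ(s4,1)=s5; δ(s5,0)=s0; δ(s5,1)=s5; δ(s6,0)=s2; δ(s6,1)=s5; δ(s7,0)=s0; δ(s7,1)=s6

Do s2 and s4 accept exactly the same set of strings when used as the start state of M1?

Reachable states from the start: {s0,s2,s3,s4,s5,s6}. Unreachable: {s1,s7} — drop them.
Initial partition by acceptance: {s3,s5,s6} | {s0,s2,s4}.
Stable partition: {s3,s5,s6} | {s0,s2,s4} — 2 equivalence classes.
s2 and s4 lie in the same block of the stable partition, so they are equivalent — no string distinguishes them.

Yes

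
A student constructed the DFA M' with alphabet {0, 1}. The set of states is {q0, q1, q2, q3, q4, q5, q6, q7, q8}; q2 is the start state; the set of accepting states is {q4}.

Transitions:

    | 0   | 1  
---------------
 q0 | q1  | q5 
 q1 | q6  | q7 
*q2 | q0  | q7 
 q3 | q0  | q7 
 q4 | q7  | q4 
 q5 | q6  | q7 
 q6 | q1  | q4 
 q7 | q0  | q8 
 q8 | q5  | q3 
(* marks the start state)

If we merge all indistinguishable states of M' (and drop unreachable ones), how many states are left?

All states are reachable from the start state.
Initial partition by acceptance: {q4} | {q0,q1,q2,q3,q5,q6,q7,q8}.
On input 1, block {q0,q1,q2,q3,q5,q6,q7,q8} splits into {q0,q1,q2,q3,q5,q7,q8} and {q6}.
On input 0, block {q0,q1,q2,q3,q5,q7,q8} splits into {q0,q2,q3,q7,q8} and {q1,q5}.
Refine {q0,q2,q3,q7,q8} on symbol 0: members go to different blocks, giving {q2,q3,q7} and {q0,q8}.
On input 1, block {q2,q3,q7} splits into {q2,q3} and {q7}.
Split {q0,q8} by δ(·,1) → {q0} and {q8}.
Stable partition: {q4} | {q2,q3} | {q6} | {q1,q5} | {q0} | {q7} | {q8} — 7 equivalence classes.

7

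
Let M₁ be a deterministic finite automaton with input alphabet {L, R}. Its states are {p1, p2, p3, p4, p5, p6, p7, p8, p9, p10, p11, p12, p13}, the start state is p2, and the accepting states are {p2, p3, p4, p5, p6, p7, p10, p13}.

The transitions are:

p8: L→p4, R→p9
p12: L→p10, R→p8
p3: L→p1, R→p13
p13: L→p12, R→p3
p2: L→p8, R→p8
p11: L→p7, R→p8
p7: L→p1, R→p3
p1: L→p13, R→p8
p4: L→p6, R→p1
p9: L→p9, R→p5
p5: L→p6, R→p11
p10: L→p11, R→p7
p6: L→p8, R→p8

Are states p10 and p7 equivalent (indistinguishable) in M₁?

Yes

All states are reachable from the start state.
Initial partition by acceptance: {p2,p3,p4,p5,p6,p7,p10,p13} | {p1,p8,p9,p11,p12}.
Split {p2,p3,p4,p5,p6,p7,p10,p13} by δ(·,L) → {p2,p3,p6,p7,p10,p13} and {p4,p5}.
Refine {p2,p3,p6,p7,p10,p13} on symbol R: members go to different blocks, giving {p3,p7,p10,p13} and {p2,p6}.
Refine {p1,p8,p9,p11,p12} on symbol L: members go to different blocks, giving {p1,p11,p12} and {p8} and {p9}.
No further refinement is possible. Final partition (6 blocks): {p3,p7,p10,p13} | {p1,p11,p12} | {p4,p5} | {p2,p6} | {p8} | {p9}.
p10 and p7 lie in the same block of the stable partition, so they are equivalent — no string distinguishes them.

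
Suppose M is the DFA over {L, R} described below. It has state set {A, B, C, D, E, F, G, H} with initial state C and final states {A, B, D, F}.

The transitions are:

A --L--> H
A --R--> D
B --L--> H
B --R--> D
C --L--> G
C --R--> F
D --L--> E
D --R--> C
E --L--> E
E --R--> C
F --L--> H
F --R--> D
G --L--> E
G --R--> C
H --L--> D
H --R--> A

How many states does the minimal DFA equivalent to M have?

5

States {B} cannot be reached from the start state, so discard them.
P0 = {A,D,F} | {C,E,G,H}.
Split {A,D,F} by δ(·,R) → {A,F} and {D}.
On input L, block {C,E,G,H} splits into {C,E,G} and {H}.
Split {C,E,G} by δ(·,R) → {E,G} and {C}.
The partition is now stable with 5 blocks: {A,F} | {E,G} | {D} | {H} | {C}.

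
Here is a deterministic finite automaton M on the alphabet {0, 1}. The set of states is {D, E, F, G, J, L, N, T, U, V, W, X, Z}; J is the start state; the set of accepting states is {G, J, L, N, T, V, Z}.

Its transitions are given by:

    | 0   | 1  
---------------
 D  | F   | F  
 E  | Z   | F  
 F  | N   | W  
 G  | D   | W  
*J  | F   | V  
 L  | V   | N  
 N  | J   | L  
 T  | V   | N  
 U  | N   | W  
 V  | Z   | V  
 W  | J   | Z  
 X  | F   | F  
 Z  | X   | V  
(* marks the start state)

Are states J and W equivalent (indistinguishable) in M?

No

Reachable states from the start: {F,J,L,N,V,W,X,Z}. Unreachable: {D,E,G,T,U} — drop them.
Start with accepting vs non-accepting: {J,L,N,V,Z} | {F,W,X}.
On input 0, block {J,L,N,V,Z} splits into {L,N,V} and {J,Z}.
Refine {L,N,V} on symbol 0: members go to different blocks, giving {N,V} and {L}.
On input 1, block {N,V} splits into {V} and {N}.
Split {F,W,X} by δ(·,0) → {X} and {W} and {F}.
Refine {J,Z} on symbol 0: members go to different blocks, giving {J} and {Z}.
The partition is now stable with 8 blocks: {V} | {X} | {J} | {L} | {N} | {W} | {F} | {Z}.
J and W end up in different blocks, so they are distinguishable. For instance, the string 'ε' is accepted from only J.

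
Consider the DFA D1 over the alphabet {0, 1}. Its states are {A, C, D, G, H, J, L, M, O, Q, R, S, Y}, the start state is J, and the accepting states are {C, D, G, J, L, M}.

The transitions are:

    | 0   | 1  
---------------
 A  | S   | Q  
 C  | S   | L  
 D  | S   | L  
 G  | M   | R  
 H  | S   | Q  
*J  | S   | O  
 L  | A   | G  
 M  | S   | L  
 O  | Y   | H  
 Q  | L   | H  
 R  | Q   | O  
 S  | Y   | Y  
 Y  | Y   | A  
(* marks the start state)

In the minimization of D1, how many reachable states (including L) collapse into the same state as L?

Reachable states from the start: {A,G,H,J,L,M,O,Q,R,S,Y}. Unreachable: {C,D} — drop them.
P0 = {G,J,L,M} | {A,H,O,Q,R,S,Y}.
On input 0, block {G,J,L,M} splits into {J,L,M} and {G}.
Refine {J,L,M} on symbol 1: members go to different blocks, giving {J} and {L} and {M}.
Refine {A,H,O,Q,R,S,Y} on symbol 0: members go to different blocks, giving {A,H,O,R,S,Y} and {Q}.
Refine {A,H,O,R,S,Y} on symbol 0: members go to different blocks, giving {A,H,O,S,Y} and {R}.
Refine {A,H,O,S,Y} on symbol 1: members go to different blocks, giving {O,S,Y} and {A,H}.
Split {O,S,Y} by δ(·,1) → {O,Y} and {S}.
No further refinement is possible. Final partition (9 blocks): {J} | {O,Y} | {G} | {L} | {M} | {Q} | {R} | {A,H} | {S}.
The equivalence class containing L is {L}, of size 1.

1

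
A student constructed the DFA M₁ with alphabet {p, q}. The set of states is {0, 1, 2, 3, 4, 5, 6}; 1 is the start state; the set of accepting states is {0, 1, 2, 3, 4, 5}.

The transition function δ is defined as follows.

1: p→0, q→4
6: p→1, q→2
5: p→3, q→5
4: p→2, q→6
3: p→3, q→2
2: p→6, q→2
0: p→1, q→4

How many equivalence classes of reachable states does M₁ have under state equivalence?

4

First remove the unreachable states {3,5}; 5 states remain.
P0 = {0,1,2,4} | {6}.
On input p, block {0,1,2,4} splits into {0,1,4} and {2}.
Refine {0,1,4} on symbol p: members go to different blocks, giving {0,1} and {4}.
The partition is now stable with 4 blocks: {0,1} | {6} | {2} | {4}.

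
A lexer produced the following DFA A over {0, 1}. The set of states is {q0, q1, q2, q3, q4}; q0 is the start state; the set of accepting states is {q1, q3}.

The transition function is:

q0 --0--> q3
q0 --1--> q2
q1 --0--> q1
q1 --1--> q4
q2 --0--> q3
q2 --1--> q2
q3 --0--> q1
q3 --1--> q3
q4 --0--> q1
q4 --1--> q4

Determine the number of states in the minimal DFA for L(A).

P0 = {q1,q3} | {q0,q2,q4}.
Refine {q1,q3} on symbol 1: members go to different blocks, giving {q1} and {q3}.
On input 0, block {q0,q2,q4} splits into {q0,q2} and {q4}.
No further refinement is possible. Final partition (4 blocks): {q1} | {q0,q2} | {q3} | {q4}.

4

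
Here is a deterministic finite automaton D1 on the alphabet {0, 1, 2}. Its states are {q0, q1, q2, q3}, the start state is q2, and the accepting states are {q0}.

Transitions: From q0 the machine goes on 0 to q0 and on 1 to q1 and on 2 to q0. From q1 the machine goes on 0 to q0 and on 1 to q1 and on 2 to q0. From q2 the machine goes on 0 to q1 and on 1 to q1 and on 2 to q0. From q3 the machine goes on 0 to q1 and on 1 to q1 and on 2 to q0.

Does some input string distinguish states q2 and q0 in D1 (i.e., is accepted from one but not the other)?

States {q3} cannot be reached from the start state, so discard them.
Initial partition by acceptance: {q0} | {q1,q2}.
Refine {q1,q2} on symbol 0: members go to different blocks, giving {q1} and {q2}.
No further refinement is possible. Final partition (3 blocks): {q0} | {q1} | {q2}.
q2 and q0 end up in different blocks, so they are distinguishable. For instance, the string 'ε' is accepted from only q0.

Yes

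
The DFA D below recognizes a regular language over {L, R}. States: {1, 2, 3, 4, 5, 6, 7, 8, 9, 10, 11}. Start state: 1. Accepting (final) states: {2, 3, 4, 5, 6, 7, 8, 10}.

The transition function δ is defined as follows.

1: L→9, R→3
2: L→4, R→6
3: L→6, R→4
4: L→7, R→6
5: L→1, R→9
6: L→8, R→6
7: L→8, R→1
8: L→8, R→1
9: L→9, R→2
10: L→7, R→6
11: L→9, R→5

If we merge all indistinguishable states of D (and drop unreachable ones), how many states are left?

4

States {5,10,11} cannot be reached from the start state, so discard them.
Start with accepting vs non-accepting: {2,3,4,6,7,8} | {1,9}.
Split {2,3,4,6,7,8} by δ(·,R) → {2,3,4,6} and {7,8}.
On input L, block {2,3,4,6} splits into {2,3} and {4,6}.
The partition is now stable with 4 blocks: {2,3} | {1,9} | {7,8} | {4,6}.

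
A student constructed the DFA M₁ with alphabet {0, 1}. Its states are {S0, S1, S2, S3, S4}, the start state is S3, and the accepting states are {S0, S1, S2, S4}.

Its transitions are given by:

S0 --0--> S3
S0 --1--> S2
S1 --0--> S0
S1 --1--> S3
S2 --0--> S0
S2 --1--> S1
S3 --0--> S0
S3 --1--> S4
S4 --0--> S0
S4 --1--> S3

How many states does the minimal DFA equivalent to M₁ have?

Every state is reachable, so we keep all 5.
P0 = {S0,S1,S2,S4} | {S3}.
Refine {S0,S1,S2,S4} on symbol 0: members go to different blocks, giving {S1,S2,S4} and {S0}.
On input 1, block {S1,S2,S4} splits into {S1,S4} and {S2}.
Stable partition: {S1,S4} | {S3} | {S0} | {S2} — 4 equivalence classes.

4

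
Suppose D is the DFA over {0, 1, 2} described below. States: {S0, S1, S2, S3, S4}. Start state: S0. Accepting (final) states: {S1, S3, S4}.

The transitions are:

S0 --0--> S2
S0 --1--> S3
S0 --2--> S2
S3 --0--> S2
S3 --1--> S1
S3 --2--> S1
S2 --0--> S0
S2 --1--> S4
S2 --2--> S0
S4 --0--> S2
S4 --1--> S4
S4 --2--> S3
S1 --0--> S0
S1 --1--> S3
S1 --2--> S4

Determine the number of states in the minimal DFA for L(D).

All states are reachable from the start state.
P0 = {S1,S3,S4} | {S0,S2}.
The partition is now stable with 2 blocks: {S1,S3,S4} | {S0,S2}.

2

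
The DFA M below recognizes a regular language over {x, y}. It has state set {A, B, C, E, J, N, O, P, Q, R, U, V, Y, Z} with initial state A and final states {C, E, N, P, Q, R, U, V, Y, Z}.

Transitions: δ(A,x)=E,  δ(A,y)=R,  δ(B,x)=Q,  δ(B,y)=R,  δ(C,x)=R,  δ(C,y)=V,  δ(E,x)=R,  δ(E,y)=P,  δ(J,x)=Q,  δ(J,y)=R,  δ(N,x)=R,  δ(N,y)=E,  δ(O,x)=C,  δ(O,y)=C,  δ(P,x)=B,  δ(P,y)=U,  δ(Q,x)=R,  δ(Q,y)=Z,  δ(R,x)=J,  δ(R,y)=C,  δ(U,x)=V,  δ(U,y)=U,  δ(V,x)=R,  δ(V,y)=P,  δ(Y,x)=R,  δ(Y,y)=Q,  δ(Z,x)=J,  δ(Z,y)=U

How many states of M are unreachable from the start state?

Starting at A and following transitions, the reachable set is {A, B, C, E, J, P, Q, R, U, V, Z}. That leaves N, O, Y unreachable — 3 in total.

3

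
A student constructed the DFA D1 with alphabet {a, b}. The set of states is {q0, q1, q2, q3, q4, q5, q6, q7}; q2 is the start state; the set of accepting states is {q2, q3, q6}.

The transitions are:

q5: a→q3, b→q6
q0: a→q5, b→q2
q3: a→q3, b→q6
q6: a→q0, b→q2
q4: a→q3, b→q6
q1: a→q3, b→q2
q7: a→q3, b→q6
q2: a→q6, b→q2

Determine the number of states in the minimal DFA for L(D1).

First remove the unreachable states {q1,q4,q7}; 5 states remain.
P0 = {q2,q3,q6} | {q0,q5}.
Refine {q2,q3,q6} on symbol a: members go to different blocks, giving {q2,q3} and {q6}.
Split {q2,q3} by δ(·,a) → {q2} and {q3}.
Split {q0,q5} by δ(·,a) → {q0} and {q5}.
The partition is now stable with 5 blocks: {q2} | {q0} | {q6} | {q3} | {q5}.

5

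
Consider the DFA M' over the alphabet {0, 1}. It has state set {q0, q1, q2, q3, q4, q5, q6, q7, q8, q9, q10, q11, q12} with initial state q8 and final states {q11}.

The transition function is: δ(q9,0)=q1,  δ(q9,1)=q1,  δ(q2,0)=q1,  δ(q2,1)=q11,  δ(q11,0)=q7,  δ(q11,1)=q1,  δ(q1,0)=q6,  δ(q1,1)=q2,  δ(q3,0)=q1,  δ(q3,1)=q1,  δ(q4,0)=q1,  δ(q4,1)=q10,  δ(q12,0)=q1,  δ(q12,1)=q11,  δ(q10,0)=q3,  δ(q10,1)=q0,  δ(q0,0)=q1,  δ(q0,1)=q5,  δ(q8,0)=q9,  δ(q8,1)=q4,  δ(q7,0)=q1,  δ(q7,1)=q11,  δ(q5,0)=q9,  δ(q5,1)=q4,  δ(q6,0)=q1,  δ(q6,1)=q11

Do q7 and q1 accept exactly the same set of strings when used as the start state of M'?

No

Reachable states from the start: {q0,q1,q2,q3,q4,q5,q6,q7,q8,q9,q10,q11}. Unreachable: {q12} — drop them.
P0 = {q11} | {q0,q1,q2,q3,q4,q5,q6,q7,q8,q9,q10}.
On input 1, block {q0,q1,q2,q3,q4,q5,q6,q7,q8,q9,q10} splits into {q0,q1,q3,q4,q5,q8,q9,q10} and {q2,q6,q7}.
On input 0, block {q0,q1,q3,q4,q5,q8,q9,q10} splits into {q0,q3,q4,q5,q8,q9,q10} and {q1}.
Split {q0,q3,q4,q5,q8,q9,q10} by δ(·,0) → {q0,q3,q4,q9} and {q5,q8,q10}.
Split {q0,q3,q4,q9} by δ(·,1) → {q0,q4} and {q3,q9}.
No further refinement is possible. Final partition (6 blocks): {q11} | {q0,q4} | {q2,q6,q7} | {q1} | {q5,q8,q10} | {q3,q9}.
q7 and q1 end up in different blocks, so they are distinguishable. For instance, the string '1' is accepted from only q7.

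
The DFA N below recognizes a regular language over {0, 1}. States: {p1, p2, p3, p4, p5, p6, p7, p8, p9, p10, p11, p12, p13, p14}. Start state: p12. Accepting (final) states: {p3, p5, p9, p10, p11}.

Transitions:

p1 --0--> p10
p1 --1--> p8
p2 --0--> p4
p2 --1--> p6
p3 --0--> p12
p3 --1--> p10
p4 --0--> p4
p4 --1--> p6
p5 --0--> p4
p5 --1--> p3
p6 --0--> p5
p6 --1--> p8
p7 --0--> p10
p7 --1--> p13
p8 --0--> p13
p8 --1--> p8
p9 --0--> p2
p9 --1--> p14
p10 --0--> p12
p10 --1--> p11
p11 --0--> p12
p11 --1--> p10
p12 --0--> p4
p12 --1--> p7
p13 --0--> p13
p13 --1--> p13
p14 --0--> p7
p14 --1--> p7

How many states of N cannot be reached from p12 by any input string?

Starting at p12 and following transitions, the reachable set is {p3, p4, p5, p6, p7, p8, p10, p11, p12, p13}. That leaves p1, p2, p9, p14 unreachable — 4 in total.

4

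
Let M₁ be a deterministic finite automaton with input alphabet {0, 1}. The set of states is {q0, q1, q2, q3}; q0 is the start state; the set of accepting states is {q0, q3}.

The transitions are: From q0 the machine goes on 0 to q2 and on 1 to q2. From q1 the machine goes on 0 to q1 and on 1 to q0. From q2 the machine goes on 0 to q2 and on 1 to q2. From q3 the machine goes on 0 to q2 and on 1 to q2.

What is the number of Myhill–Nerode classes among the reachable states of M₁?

First remove the unreachable states {q1,q3}; 2 states remain.
Initial partition by acceptance: {q0} | {q2}.
Stable partition: {q0} | {q2} — 2 equivalence classes.

2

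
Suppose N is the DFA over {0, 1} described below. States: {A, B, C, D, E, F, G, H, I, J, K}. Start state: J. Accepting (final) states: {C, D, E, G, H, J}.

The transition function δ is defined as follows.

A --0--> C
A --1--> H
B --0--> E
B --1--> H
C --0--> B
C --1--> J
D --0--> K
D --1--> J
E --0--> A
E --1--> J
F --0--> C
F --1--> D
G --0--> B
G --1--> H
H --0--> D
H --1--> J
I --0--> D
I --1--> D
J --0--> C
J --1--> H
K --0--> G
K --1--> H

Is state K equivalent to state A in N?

Reachable states from the start: {A,B,C,D,E,G,H,J,K}. Unreachable: {F,I} — drop them.
Start with accepting vs non-accepting: {C,D,E,G,H,J} | {A,B,K}.
On input 0, block {C,D,E,G,H,J} splits into {C,D,E,G} and {H,J}.
Stable partition: {C,D,E,G} | {A,B,K} | {H,J} — 3 equivalence classes.
K and A lie in the same block of the stable partition, so they are equivalent — no string distinguishes them.

Yes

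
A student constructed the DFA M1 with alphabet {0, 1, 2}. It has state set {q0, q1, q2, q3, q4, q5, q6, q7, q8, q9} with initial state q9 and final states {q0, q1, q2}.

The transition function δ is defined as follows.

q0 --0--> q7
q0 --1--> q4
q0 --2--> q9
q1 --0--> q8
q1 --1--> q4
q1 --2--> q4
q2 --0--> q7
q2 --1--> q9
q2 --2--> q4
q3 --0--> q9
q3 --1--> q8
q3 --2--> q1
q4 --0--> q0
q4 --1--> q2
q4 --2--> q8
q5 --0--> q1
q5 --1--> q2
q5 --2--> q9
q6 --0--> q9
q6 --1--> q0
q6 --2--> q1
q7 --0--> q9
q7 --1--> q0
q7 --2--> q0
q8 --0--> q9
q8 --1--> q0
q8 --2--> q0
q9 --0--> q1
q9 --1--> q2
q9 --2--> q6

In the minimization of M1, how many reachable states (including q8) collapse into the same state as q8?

Reachable states from the start: {q0,q1,q2,q4,q6,q7,q8,q9}. Unreachable: {q3,q5} — drop them.
Initial partition by acceptance: {q0,q1,q2} | {q4,q6,q7,q8,q9}.
Refine {q4,q6,q7,q8,q9} on symbol 0: members go to different blocks, giving {q6,q7,q8} and {q4,q9}.
No further refinement is possible. Final partition (3 blocks): {q0,q1,q2} | {q6,q7,q8} | {q4,q9}.
The equivalence class containing q8 is {q6,q7,q8}, of size 3.

3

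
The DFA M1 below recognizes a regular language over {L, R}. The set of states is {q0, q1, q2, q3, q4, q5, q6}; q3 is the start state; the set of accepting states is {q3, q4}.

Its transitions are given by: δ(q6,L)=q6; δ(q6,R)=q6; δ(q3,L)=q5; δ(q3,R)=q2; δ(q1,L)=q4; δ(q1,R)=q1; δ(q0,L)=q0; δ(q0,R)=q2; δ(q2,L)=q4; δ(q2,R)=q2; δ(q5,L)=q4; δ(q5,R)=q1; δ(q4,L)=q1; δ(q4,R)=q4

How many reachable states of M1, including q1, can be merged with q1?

3

Reachable states from the start: {q1,q2,q3,q4,q5}. Unreachable: {q0,q6} — drop them.
P0 = {q3,q4} | {q1,q2,q5}.
Refine {q3,q4} on symbol R: members go to different blocks, giving {q3} and {q4}.
The partition is now stable with 3 blocks: {q3} | {q1,q2,q5} | {q4}.
State q1 belongs to the block {q1,q2,q5}, which has 3 states.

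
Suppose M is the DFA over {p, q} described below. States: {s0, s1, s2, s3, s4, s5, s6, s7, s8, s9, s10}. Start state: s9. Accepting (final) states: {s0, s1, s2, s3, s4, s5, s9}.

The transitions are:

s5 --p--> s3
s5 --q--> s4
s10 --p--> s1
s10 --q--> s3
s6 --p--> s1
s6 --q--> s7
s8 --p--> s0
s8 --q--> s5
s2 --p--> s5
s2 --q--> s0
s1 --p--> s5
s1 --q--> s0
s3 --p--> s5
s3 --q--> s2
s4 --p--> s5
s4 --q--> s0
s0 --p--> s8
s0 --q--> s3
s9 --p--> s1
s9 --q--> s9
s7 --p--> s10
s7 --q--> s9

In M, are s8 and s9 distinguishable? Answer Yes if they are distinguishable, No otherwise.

First remove the unreachable states {s6,s7,s10}; 8 states remain.
P0 = {s0,s1,s2,s3,s4,s5,s9} | {s8}.
Refine {s0,s1,s2,s3,s4,s5,s9} on symbol p: members go to different blocks, giving {s1,s2,s3,s4,s5,s9} and {s0}.
Split {s1,s2,s3,s4,s5,s9} by δ(·,q) → {s1,s2,s4} and {s3,s5,s9}.
On input p, block {s3,s5,s9} splits into {s3,s5} and {s9}.
The partition is now stable with 5 blocks: {s1,s2,s4} | {s8} | {s0} | {s3,s5} | {s9}.
s8 and s9 end up in different blocks, so they are distinguishable. For instance, the string 'ε' is accepted from only s9.

Yes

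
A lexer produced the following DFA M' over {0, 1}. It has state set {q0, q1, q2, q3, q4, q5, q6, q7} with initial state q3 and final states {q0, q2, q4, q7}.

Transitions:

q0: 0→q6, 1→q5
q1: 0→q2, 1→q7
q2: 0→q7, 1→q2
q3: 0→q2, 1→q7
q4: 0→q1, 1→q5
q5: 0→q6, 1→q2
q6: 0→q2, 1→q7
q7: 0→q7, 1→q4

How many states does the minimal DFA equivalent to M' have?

5

States {q0} cannot be reached from the start state, so discard them.
Start with accepting vs non-accepting: {q2,q4,q7} | {q1,q3,q5,q6}.
On input 0, block {q2,q4,q7} splits into {q2,q7} and {q4}.
Refine {q2,q7} on symbol 1: members go to different blocks, giving {q2} and {q7}.
Split {q1,q3,q5,q6} by δ(·,0) → {q1,q3,q6} and {q5}.
No further refinement is possible. Final partition (5 blocks): {q2} | {q1,q3,q6} | {q4} | {q7} | {q5}.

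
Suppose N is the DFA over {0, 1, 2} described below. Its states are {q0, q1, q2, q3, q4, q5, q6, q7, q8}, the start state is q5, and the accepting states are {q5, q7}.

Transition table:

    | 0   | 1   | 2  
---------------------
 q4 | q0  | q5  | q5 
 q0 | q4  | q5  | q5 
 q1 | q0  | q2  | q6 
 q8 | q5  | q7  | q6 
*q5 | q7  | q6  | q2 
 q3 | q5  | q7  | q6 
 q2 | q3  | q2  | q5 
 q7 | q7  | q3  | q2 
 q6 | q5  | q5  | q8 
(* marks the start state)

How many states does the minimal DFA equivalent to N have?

3

Reachable states from the start: {q2,q3,q5,q6,q7,q8}. Unreachable: {q0,q1,q4} — drop them.
P0 = {q5,q7} | {q2,q3,q6,q8}.
On input 0, block {q2,q3,q6,q8} splits into {q3,q6,q8} and {q2}.
No further refinement is possible. Final partition (3 blocks): {q5,q7} | {q3,q6,q8} | {q2}.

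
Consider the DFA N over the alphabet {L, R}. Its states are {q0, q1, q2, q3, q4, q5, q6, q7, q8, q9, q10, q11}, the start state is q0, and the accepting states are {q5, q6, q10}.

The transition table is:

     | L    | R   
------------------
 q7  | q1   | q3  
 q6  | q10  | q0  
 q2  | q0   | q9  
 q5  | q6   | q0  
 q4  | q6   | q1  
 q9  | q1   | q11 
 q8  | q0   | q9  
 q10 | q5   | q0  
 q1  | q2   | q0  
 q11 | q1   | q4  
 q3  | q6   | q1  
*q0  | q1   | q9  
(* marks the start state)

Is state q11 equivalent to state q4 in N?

No

Reachable states from the start: {q0,q1,q2,q4,q5,q6,q9,q10,q11}. Unreachable: {q3,q7,q8} — drop them.
Start with accepting vs non-accepting: {q5,q6,q10} | {q0,q1,q2,q4,q9,q11}.
Split {q0,q1,q2,q4,q9,q11} by δ(·,L) → {q0,q1,q2,q9,q11} and {q4}.
On input R, block {q0,q1,q2,q9,q11} splits into {q0,q1,q2,q9} and {q11}.
Refine {q0,q1,q2,q9} on symbol R: members go to different blocks, giving {q0,q1,q2} and {q9}.
Split {q0,q1,q2} by δ(·,R) → {q0,q2} and {q1}.
Refine {q0,q2} on symbol L: members go to different blocks, giving {q0} and {q2}.
The partition is now stable with 7 blocks: {q5,q6,q10} | {q0} | {q4} | {q11} | {q9} | {q1} | {q2}.
q11 and q4 end up in different blocks, so they are distinguishable. For instance, the string 'L' is accepted from only q4.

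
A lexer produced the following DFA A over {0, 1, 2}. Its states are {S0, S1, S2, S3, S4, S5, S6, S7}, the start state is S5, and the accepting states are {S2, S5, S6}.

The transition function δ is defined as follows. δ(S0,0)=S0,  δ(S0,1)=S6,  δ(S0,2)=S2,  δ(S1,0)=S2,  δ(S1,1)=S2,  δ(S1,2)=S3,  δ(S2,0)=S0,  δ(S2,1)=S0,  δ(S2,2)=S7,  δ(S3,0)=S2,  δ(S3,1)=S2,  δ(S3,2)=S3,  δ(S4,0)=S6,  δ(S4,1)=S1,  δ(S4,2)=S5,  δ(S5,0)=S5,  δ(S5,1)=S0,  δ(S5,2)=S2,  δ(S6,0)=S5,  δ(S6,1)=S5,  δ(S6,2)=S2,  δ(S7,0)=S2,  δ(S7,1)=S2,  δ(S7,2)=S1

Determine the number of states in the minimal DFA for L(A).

First remove the unreachable states {S4}; 7 states remain.
Initial partition by acceptance: {S2,S5,S6} | {S0,S1,S3,S7}.
Split {S2,S5,S6} by δ(·,0) → {S5,S6} and {S2}.
Split {S5,S6} by δ(·,1) → {S5} and {S6}.
Refine {S0,S1,S3,S7} on symbol 0: members go to different blocks, giving {S1,S3,S7} and {S0}.
Stable partition: {S5} | {S1,S3,S7} | {S2} | {S6} | {S0} — 5 equivalence classes.

5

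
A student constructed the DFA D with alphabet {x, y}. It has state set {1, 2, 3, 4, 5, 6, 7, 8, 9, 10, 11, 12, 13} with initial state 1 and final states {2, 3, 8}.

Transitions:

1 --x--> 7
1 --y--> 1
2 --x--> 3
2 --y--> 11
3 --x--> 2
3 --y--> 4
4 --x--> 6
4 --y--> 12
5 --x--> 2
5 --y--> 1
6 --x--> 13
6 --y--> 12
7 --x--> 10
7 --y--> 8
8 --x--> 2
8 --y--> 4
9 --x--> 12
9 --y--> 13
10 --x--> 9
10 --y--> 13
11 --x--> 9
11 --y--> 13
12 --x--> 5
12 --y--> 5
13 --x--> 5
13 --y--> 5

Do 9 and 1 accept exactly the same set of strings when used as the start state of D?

All states are reachable from the start state.
Start with accepting vs non-accepting: {2,3,8} | {1,4,5,6,7,9,10,11,12,13}.
Split {1,4,5,6,7,9,10,11,12,13} by δ(·,x) → {1,4,6,7,9,10,11,12,13} and {5}.
Refine {1,4,6,7,9,10,11,12,13} on symbol x: members go to different blocks, giving {1,4,6,7,9,10,11} and {12,13}.
On input x, block {1,4,6,7,9,10,11} splits into {1,4,7,10,11} and {6,9}.
Refine {1,4,7,10,11} on symbol x: members go to different blocks, giving {4,10,11} and {1,7}.
Refine {1,7} on symbol x: members go to different blocks, giving {1} and {7}.
The partition is now stable with 7 blocks: {2,3,8} | {4,10,11} | {5} | {12,13} | {6,9} | {1} | {7}.
9 and 1 end up in different blocks, so they are distinguishable. For instance, the string 'xy' is accepted from only 1.

No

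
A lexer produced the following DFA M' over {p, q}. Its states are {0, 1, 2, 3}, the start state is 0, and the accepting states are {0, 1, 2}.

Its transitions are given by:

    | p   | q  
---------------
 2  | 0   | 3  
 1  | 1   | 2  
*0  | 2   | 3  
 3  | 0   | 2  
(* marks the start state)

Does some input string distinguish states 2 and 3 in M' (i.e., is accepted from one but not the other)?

Yes

Reachable states from the start: {0,2,3}. Unreachable: {1} — drop them.
Initial partition by acceptance: {0,2} | {3}.
Stable partition: {0,2} | {3} — 2 equivalence classes.
2 and 3 end up in different blocks, so they are distinguishable. For instance, the string 'ε' is accepted from only 2.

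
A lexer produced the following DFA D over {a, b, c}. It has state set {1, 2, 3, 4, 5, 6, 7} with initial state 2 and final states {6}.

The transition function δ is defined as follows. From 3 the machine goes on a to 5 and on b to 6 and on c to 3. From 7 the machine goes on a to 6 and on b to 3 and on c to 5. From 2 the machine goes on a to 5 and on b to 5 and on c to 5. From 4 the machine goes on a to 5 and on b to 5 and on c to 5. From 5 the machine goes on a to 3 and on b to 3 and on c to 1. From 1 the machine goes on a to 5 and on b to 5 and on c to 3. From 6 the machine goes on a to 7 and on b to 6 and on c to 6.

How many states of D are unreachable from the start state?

1

Starting at 2 and following transitions, the reachable set is {1, 2, 3, 5, 6, 7}. That leaves 4 unreachable — 1 in total.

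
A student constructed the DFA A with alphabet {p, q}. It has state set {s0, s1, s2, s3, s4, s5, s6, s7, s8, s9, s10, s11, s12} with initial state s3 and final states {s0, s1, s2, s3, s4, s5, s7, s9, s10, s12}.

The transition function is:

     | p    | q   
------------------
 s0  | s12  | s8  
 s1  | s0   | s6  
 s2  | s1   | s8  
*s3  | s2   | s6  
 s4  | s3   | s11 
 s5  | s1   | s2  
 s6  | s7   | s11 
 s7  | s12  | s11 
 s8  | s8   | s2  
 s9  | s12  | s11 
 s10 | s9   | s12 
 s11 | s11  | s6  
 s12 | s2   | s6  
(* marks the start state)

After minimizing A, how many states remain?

First remove the unreachable states {s4,s5,s9,s10}; 9 states remain.
Start with accepting vs non-accepting: {s0,s1,s2,s3,s7,s12} | {s6,s8,s11}.
Split {s6,s8,s11} by δ(·,p) → {s8,s11} and {s6}.
Split {s0,s1,s2,s3,s7,s12} by δ(·,q) → {s0,s2,s7} and {s1,s3,s12}.
Refine {s8,s11} on symbol q: members go to different blocks, giving {s8} and {s11}.
Refine {s0,s2,s7} on symbol q: members go to different blocks, giving {s0,s2} and {s7}.
No further refinement is possible. Final partition (6 blocks): {s0,s2} | {s8} | {s6} | {s1,s3,s12} | {s11} | {s7}.

6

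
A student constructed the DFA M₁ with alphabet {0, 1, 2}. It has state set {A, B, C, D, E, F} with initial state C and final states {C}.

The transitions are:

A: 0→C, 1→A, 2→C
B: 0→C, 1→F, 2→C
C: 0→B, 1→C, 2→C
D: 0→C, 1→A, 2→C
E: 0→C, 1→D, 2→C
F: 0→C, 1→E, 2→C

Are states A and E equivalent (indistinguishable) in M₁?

Yes

Initial partition by acceptance: {C} | {A,B,D,E,F}.
No further refinement is possible. Final partition (2 blocks): {C} | {A,B,D,E,F}.
A and E lie in the same block of the stable partition, so they are equivalent — no string distinguishes them.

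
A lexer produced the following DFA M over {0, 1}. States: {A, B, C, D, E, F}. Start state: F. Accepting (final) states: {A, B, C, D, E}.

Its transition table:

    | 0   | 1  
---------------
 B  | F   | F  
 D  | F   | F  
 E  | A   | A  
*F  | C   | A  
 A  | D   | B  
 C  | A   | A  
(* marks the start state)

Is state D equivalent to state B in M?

States {E} cannot be reached from the start state, so discard them.
Start with accepting vs non-accepting: {A,B,C,D} | {F}.
Refine {A,B,C,D} on symbol 0: members go to different blocks, giving {A,C} and {B,D}.
On input 0, block {A,C} splits into {A} and {C}.
The partition is now stable with 4 blocks: {A} | {F} | {B,D} | {C}.
D and B lie in the same block of the stable partition, so they are equivalent — no string distinguishes them.

Yes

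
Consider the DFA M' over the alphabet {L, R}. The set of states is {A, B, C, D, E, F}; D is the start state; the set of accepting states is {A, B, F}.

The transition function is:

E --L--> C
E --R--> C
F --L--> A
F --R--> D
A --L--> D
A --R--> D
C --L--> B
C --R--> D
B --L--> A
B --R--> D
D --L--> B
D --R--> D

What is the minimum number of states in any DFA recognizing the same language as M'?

States {C,E,F} cannot be reached from the start state, so discard them.
Start with accepting vs non-accepting: {A,B} | {D}.
Refine {A,B} on symbol L: members go to different blocks, giving {A} and {B}.
The partition is now stable with 3 blocks: {A} | {D} | {B}.

3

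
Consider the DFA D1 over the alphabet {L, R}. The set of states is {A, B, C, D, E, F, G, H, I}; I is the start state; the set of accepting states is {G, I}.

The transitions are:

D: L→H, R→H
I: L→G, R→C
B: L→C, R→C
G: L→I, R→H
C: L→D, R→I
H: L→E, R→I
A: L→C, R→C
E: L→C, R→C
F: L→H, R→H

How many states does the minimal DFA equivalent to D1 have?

3

States {A,B,F} cannot be reached from the start state, so discard them.
Start with accepting vs non-accepting: {G,I} | {C,D,E,H}.
Refine {C,D,E,H} on symbol R: members go to different blocks, giving {C,H} and {D,E}.
The partition is now stable with 3 blocks: {G,I} | {C,H} | {D,E}.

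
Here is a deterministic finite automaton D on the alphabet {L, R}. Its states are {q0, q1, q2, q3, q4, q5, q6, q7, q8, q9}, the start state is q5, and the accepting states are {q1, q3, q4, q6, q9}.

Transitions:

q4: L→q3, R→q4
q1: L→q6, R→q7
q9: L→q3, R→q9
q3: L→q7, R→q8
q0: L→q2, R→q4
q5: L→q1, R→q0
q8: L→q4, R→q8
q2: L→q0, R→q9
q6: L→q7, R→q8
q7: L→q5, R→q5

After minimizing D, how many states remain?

Initial partition by acceptance: {q1,q3,q4,q6,q9} | {q0,q2,q5,q7,q8}.
Refine {q1,q3,q4,q6,q9} on symbol L: members go to different blocks, giving {q1,q4,q9} and {q3,q6}.
On input R, block {q1,q4,q9} splits into {q4,q9} and {q1}.
Split {q0,q2,q5,q7,q8} by δ(·,L) → {q0,q2,q7} and {q5} and {q8}.
Split {q0,q2,q7} by δ(·,L) → {q0,q2} and {q7}.
No further refinement is possible. Final partition (7 blocks): {q4,q9} | {q0,q2} | {q3,q6} | {q1} | {q5} | {q8} | {q7}.

7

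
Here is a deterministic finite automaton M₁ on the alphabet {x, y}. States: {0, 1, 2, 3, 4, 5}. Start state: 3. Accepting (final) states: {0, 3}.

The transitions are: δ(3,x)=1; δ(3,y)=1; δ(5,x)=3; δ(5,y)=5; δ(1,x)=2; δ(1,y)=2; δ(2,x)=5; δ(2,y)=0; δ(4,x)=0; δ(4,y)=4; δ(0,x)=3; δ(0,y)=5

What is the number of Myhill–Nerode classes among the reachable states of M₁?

States {4} cannot be reached from the start state, so discard them.
P0 = {0,3} | {1,2,5}.
Refine {0,3} on symbol x: members go to different blocks, giving {0} and {3}.
Split {1,2,5} by δ(·,x) → {1,2} and {5}.
Refine {1,2} on symbol x: members go to different blocks, giving {1} and {2}.
Stable partition: {0} | {1} | {3} | {5} | {2} — 5 equivalence classes.

5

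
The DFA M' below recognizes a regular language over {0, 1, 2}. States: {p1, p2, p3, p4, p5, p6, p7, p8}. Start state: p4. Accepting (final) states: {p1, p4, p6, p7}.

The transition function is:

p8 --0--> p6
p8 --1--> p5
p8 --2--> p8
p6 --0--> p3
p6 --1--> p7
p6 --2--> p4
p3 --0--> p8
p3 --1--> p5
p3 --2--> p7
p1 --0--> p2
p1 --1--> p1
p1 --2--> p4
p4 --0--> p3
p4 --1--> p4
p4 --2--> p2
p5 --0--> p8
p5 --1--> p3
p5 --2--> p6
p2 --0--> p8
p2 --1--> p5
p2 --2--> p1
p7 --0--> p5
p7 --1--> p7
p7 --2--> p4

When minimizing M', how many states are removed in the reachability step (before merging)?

Exploring from p4, all states are eventually visited, so none are unreachable.

0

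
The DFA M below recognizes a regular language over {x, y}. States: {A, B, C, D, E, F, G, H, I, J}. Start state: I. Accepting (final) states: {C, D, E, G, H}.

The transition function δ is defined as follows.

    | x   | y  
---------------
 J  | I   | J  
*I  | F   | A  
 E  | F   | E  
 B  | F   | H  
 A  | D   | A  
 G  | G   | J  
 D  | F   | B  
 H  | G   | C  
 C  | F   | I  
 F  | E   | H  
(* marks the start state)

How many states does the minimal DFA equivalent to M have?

10

All states are reachable from the start state.
Initial partition by acceptance: {C,D,E,G,H} | {A,B,F,I,J}.
Refine {C,D,E,G,H} on symbol x: members go to different blocks, giving {C,D,E} and {G,H}.
On input y, block {C,D,E} splits into {C,D} and {E}.
On input x, block {A,B,F,I,J} splits into {B,I,J} and {A} and {F}.
On input x, block {B,I,J} splits into {B,I} and {J}.
Refine {B,I} on symbol y: members go to different blocks, giving {B} and {I}.
Split {C,D} by δ(·,y) → {C} and {D}.
Refine {G,H} on symbol y: members go to different blocks, giving {G} and {H}.
Stable partition: {C} | {B} | {G} | {E} | {A} | {F} | {J} | {I} | {D} | {H} — 10 equivalence classes.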